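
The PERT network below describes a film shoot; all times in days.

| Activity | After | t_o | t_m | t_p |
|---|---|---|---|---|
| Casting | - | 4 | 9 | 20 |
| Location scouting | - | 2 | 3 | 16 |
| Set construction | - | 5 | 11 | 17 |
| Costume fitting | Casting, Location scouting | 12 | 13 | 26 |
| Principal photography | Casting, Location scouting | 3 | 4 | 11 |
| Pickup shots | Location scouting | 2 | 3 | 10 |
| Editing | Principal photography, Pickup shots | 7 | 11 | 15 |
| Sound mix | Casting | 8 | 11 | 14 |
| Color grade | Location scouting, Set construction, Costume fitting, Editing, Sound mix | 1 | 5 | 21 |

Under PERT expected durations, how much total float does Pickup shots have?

6 days

te_Casting = (4 + 4·9 + 20)/6 = 60/6 = 10
te_Location scouting = (2 + 4·3 + 16)/6 = 30/6 = 5
te_Set construction = (5 + 4·11 + 17)/6 = 66/6 = 11
te_Costume fitting = (12 + 4·13 + 26)/6 = 90/6 = 15
te_Principal photography = (3 + 4·4 + 11)/6 = 30/6 = 5
te_Pickup shots = (2 + 4·3 + 10)/6 = 24/6 = 4
te_Editing = (7 + 4·11 + 15)/6 = 66/6 = 11
te_Sound mix = (8 + 4·11 + 14)/6 = 66/6 = 11
te_Color grade = (1 + 4·5 + 21)/6 = 42/6 = 7

Forward pass:
ES_Casting = 0; EF_Casting = 10
ES_Location scouting = 0; EF_Location scouting = 5
ES_Set construction = 0; EF_Set construction = 11
ES_Costume fitting = max(EF_Casting=10, EF_Location scouting=5) = 10; EF_Costume fitting = 10+15 = 25
ES_Principal photography = max(EF_Casting=10, EF_Location scouting=5) = 10; EF_Principal photography = 10+5 = 15
ES_Pickup shots = 5; EF_Pickup shots = 5+4 = 9
ES_Editing = max(EF_Principal photography=15, EF_Pickup shots=9) = 15; EF_Editing = 15+11 = 26
ES_Sound mix = 10; EF_Sound mix = 10+11 = 21
ES_Color grade = max(EF_Location scouting=5, EF_Set construction=11, EF_Costume fitting=25, EF_Editing=26, EF_Sound mix=21) = 26; EF_Color grade = 26+7 = 33
Expected project duration μ = 33 days. Critical path: Casting → Principal photography → Editing → Color grade.

Backward pass:
LF_Color grade = 33; LS_Color grade = 33−7 = 26
LF_Sound mix = LS_Color grade = 26; LS_Sound mix = 26−11 = 15
LF_Editing = LS_Color grade = 26; LS_Editing = 26−11 = 15
LF_Pickup shots = LS_Editing = 15; LS_Pickup shots = 15−4 = 11
LF_Principal photography = LS_Editing = 15; LS_Principal photography = 15−5 = 10
LF_Costume fitting = LS_Color grade = 26; LS_Costume fitting = 26−15 = 11
LF_Set construction = LS_Color grade = 26; LS_Set construction = 26−11 = 15
LF_Location scouting = min(LS_Costume fitting=11, LS_Principal photography=10, LS_Pickup shots=11, LS_Color grade=26) = 10; LS_Location scouting = 10−5 = 5
LF_Casting = min(LS_Costume fitting=11, LS_Principal photography=10, LS_Sound mix=15) = 10; LS_Casting = 10−10 = 0
Slack_Pickup shots = LS_Pickup shots − ES_Pickup shots = 11 − 5 = 6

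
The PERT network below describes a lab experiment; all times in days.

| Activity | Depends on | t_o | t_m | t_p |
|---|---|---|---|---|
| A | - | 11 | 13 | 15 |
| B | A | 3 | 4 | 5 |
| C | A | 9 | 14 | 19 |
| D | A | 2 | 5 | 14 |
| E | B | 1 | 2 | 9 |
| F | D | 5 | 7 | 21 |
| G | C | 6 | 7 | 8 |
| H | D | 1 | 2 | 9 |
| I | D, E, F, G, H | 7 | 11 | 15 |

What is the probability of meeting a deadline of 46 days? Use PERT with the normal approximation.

0.671

te_A = (11 + 4·13 + 15)/6 = 78/6 = 13; σ²_A = ((15−11)/6)² = 0.444
te_B = (3 + 4·4 + 5)/6 = 24/6 = 4; σ²_B = ((5−3)/6)² = 0.111
te_C = (9 + 4·14 + 19)/6 = 84/6 = 14; σ²_C = ((19−9)/6)² = 2.778
te_D = (2 + 4·5 + 14)/6 = 36/6 = 6; σ²_D = ((14−2)/6)² = 4.000
te_E = (1 + 4·2 + 9)/6 = 18/6 = 3; σ²_E = ((9−1)/6)² = 1.778
te_F = (5 + 4·7 + 21)/6 = 54/6 = 9; σ²_F = ((21−5)/6)² = 7.111
te_G = (6 + 4·7 + 8)/6 = 42/6 = 7; σ²_G = ((8−6)/6)² = 0.111
te_H = (1 + 4·2 + 9)/6 = 18/6 = 3; σ²_H = ((9−1)/6)² = 1.778
te_I = (7 + 4·11 + 15)/6 = 66/6 = 11; σ²_I = ((15−7)/6)² = 1.778

Forward pass:
ES_A = 0; EF_A = 13
ES_B = 13; EF_B = 13+4 = 17
ES_C = 13; EF_C = 13+14 = 27
ES_D = 13; EF_D = 13+6 = 19
ES_E = 17; EF_E = 17+3 = 20
ES_F = 19; EF_F = 19+9 = 28
ES_G = 27; EF_G = 27+7 = 34
ES_H = 19; EF_H = 19+3 = 22
ES_I = max(EF_D=19, EF_E=20, EF_F=28, EF_G=34, EF_H=22) = 34; EF_I = 34+11 = 45
Expected project duration μ = 45 days. Critical path: A → C → G → I.

Variance along critical path = 0.444 + 2.778 + 0.111 + 1.778 = 5.111; σ = √5.111 = 2.261 days.
Z = (46 − 45) / 2.261 = 0.442
P(T ≤ 46) = Φ(0.442) ≈ 0.671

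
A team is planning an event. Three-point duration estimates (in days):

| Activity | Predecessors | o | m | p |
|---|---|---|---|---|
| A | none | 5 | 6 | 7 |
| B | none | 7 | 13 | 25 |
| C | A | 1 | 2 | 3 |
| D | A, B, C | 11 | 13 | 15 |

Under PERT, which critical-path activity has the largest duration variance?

B

te_A = (5 + 4·6 + 7)/6 = 36/6 = 6; σ²_A = ((7−5)/6)² = 0.111
te_B = (7 + 4·13 + 25)/6 = 84/6 = 14; σ²_B = ((25−7)/6)² = 9.000
te_C = (1 + 4·2 + 3)/6 = 12/6 = 2; σ²_C = ((3−1)/6)² = 0.111
te_D = (11 + 4·13 + 15)/6 = 78/6 = 13; σ²_D = ((15−11)/6)² = 0.444

Forward pass:
ES_A = 0; EF_A = 6
ES_B = 0; EF_B = 14
ES_C = 6; EF_C = 6+2 = 8
ES_D = max(EF_A=6, EF_B=14, EF_C=8) = 14; EF_D = 14+13 = 27
Expected project duration μ = 27 days. Critical path: B → D.

Variances on critical path: σ²_B=9.000, σ²_D=0.444.
Largest is σ²_B = 9.000.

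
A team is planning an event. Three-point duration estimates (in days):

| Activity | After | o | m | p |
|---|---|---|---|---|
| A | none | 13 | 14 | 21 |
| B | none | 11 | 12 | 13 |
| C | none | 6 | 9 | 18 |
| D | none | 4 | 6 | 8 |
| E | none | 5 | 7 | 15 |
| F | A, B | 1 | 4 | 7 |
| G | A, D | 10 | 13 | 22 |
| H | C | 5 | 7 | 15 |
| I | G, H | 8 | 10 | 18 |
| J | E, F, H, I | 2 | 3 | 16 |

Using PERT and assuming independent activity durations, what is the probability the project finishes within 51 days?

te_A = (13 + 4·14 + 21)/6 = 90/6 = 15; σ²_A = ((21−13)/6)² = 1.778
te_B = (11 + 4·12 + 13)/6 = 72/6 = 12; σ²_B = ((13−11)/6)² = 0.111
te_C = (6 + 4·9 + 18)/6 = 60/6 = 10; σ²_C = ((18−6)/6)² = 4.000
te_D = (4 + 4·6 + 8)/6 = 36/6 = 6; σ²_D = ((8−4)/6)² = 0.444
te_E = (5 + 4·7 + 15)/6 = 48/6 = 8; σ²_E = ((15−5)/6)² = 2.778
te_F = (1 + 4·4 + 7)/6 = 24/6 = 4; σ²_F = ((7−1)/6)² = 1.000
te_G = (10 + 4·13 + 22)/6 = 84/6 = 14; σ²_G = ((22−10)/6)² = 4.000
te_H = (5 + 4·7 + 15)/6 = 48/6 = 8; σ²_H = ((15−5)/6)² = 2.778
te_I = (8 + 4·10 + 18)/6 = 66/6 = 11; σ²_I = ((18−8)/6)² = 2.778
te_J = (2 + 4·3 + 16)/6 = 30/6 = 5; σ²_J = ((16−2)/6)² = 5.444

Forward pass:
ES_A = 0; EF_A = 15
ES_B = 0; EF_B = 12
ES_C = 0; EF_C = 10
ES_D = 0; EF_D = 6
ES_E = 0; EF_E = 8
ES_F = max(EF_A=15, EF_B=12) = 15; EF_F = 15+4 = 19
ES_G = max(EF_A=15, EF_D=6) = 15; EF_G = 15+14 = 29
ES_H = 10; EF_H = 10+8 = 18
ES_I = max(EF_G=29, EF_H=18) = 29; EF_I = 29+11 = 40
ES_J = max(EF_E=8, EF_F=19, EF_H=18, EF_I=40) = 40; EF_J = 40+5 = 45
Expected project duration μ = 45 days. Critical path: A → G → I → J.

Variance along critical path = 1.778 + 4.000 + 2.778 + 5.444 = 14.000; σ = √14.000 = 3.742 days.
Z = (51 − 45) / 3.742 = 1.604
P(T ≤ 51) = Φ(1.604) ≈ 0.946

0.946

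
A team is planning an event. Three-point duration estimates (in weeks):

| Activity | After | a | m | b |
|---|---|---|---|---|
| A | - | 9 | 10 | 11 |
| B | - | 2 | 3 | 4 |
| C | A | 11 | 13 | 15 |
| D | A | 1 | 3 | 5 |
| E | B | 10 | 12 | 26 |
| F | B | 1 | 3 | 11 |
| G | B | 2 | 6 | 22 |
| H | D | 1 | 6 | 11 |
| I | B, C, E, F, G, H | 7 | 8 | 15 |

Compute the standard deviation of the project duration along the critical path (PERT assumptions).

1.53 weeks

te_A = (9 + 4·10 + 11)/6 = 60/6 = 10; σ²_A = ((11−9)/6)² = 0.111
te_B = (2 + 4·3 + 4)/6 = 18/6 = 3; σ²_B = ((4−2)/6)² = 0.111
te_C = (11 + 4·13 + 15)/6 = 78/6 = 13; σ²_C = ((15−11)/6)² = 0.444
te_D = (1 + 4·3 + 5)/6 = 18/6 = 3; σ²_D = ((5−1)/6)² = 0.444
te_E = (10 + 4·12 + 26)/6 = 84/6 = 14; σ²_E = ((26−10)/6)² = 7.111
te_F = (1 + 4·3 + 11)/6 = 24/6 = 4; σ²_F = ((11−1)/6)² = 2.778
te_G = (2 + 4·6 + 22)/6 = 48/6 = 8; σ²_G = ((22−2)/6)² = 11.111
te_H = (1 + 4·6 + 11)/6 = 36/6 = 6; σ²_H = ((11−1)/6)² = 2.778
te_I = (7 + 4·8 + 15)/6 = 54/6 = 9; σ²_I = ((15−7)/6)² = 1.778

Forward pass:
ES_A = 0; EF_A = 10
ES_B = 0; EF_B = 3
ES_C = 10; EF_C = 10+13 = 23
ES_D = 10; EF_D = 10+3 = 13
ES_E = 3; EF_E = 3+14 = 17
ES_F = 3; EF_F = 3+4 = 7
ES_G = 3; EF_G = 3+8 = 11
ES_H = 13; EF_H = 13+6 = 19
ES_I = max(EF_B=3, EF_C=23, EF_E=17, EF_F=7, EF_G=11, EF_H=19) = 23; EF_I = 23+9 = 32
Expected project duration μ = 32 weeks. Critical path: A → C → I.

Variance along critical path = 0.111 + 0.444 + 1.778 = 2.333
σ = √2.333 = 1.528 weeks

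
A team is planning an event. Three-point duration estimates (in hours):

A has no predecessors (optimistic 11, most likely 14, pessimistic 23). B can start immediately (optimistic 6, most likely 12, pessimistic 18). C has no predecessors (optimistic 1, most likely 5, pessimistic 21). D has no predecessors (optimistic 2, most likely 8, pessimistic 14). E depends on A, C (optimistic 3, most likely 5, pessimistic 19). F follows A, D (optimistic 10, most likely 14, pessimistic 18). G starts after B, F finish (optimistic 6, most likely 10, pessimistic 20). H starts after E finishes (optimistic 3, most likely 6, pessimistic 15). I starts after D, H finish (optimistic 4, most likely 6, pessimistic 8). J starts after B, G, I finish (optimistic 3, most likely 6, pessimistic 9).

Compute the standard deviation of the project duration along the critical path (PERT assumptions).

3.50 hours

te_A = (11 + 4·14 + 23)/6 = 90/6 = 15; σ²_A = ((23−11)/6)² = 4.000
te_B = (6 + 4·12 + 18)/6 = 72/6 = 12; σ²_B = ((18−6)/6)² = 4.000
te_C = (1 + 4·5 + 21)/6 = 42/6 = 7; σ²_C = ((21−1)/6)² = 11.111
te_D = (2 + 4·8 + 14)/6 = 48/6 = 8; σ²_D = ((14−2)/6)² = 4.000
te_E = (3 + 4·5 + 19)/6 = 42/6 = 7; σ²_E = ((19−3)/6)² = 7.111
te_F = (10 + 4·14 + 18)/6 = 84/6 = 14; σ²_F = ((18−10)/6)² = 1.778
te_G = (6 + 4·10 + 20)/6 = 66/6 = 11; σ²_G = ((20−6)/6)² = 5.444
te_H = (3 + 4·6 + 15)/6 = 42/6 = 7; σ²_H = ((15−3)/6)² = 4.000
te_I = (4 + 4·6 + 8)/6 = 36/6 = 6; σ²_I = ((8−4)/6)² = 0.444
te_J = (3 + 4·6 + 9)/6 = 36/6 = 6; σ²_J = ((9−3)/6)² = 1.000

Forward pass:
ES_A = 0; EF_A = 15
ES_B = 0; EF_B = 12
ES_C = 0; EF_C = 7
ES_D = 0; EF_D = 8
ES_E = max(EF_A=15, EF_C=7) = 15; EF_E = 15+7 = 22
ES_F = max(EF_A=15, EF_D=8) = 15; EF_F = 15+14 = 29
ES_G = max(EF_B=12, EF_F=29) = 29; EF_G = 29+11 = 40
ES_H = 22; EF_H = 22+7 = 29
ES_I = max(EF_D=8, EF_H=29) = 29; EF_I = 29+6 = 35
ES_J = max(EF_B=12, EF_G=40, EF_I=35) = 40; EF_J = 40+6 = 46
Expected project duration μ = 46 hours. Critical path: A → F → G → J.

Variance along critical path = 4.000 + 1.778 + 5.444 + 1.000 = 12.222
σ = √12.222 = 3.496 hours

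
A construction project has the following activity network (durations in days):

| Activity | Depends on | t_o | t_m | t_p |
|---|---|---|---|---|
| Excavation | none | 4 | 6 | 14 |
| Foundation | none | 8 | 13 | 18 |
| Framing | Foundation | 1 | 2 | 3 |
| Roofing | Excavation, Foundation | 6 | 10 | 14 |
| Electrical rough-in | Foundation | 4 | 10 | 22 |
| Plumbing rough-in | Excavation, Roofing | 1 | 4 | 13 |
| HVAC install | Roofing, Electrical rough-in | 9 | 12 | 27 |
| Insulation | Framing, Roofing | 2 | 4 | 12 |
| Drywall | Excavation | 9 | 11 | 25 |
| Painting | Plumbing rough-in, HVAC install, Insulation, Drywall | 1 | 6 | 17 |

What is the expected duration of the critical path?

te_Excavation = (4 + 4·6 + 14)/6 = 42/6 = 7
te_Foundation = (8 + 4·13 + 18)/6 = 78/6 = 13
te_Framing = (1 + 4·2 + 3)/6 = 12/6 = 2
te_Roofing = (6 + 4·10 + 14)/6 = 60/6 = 10
te_Electrical rough-in = (4 + 4·10 + 22)/6 = 66/6 = 11
te_Plumbing rough-in = (1 + 4·4 + 13)/6 = 30/6 = 5
te_HVAC install = (9 + 4·12 + 27)/6 = 84/6 = 14
te_Insulation = (2 + 4·4 + 12)/6 = 30/6 = 5
te_Drywall = (9 + 4·11 + 25)/6 = 78/6 = 13
te_Painting = (1 + 4·6 + 17)/6 = 42/6 = 7

Forward pass:
ES_Excavation = 0; EF_Excavation = 7
ES_Foundation = 0; EF_Foundation = 13
ES_Framing = 13; EF_Framing = 13+2 = 15
ES_Roofing = max(EF_Excavation=7, EF_Foundation=13) = 13; EF_Roofing = 13+10 = 23
ES_Electrical rough-in = 13; EF_Electrical rough-in = 13+11 = 24
ES_Plumbing rough-in = max(EF_Excavation=7, EF_Roofing=23) = 23; EF_Plumbing rough-in = 23+5 = 28
ES_HVAC install = max(EF_Roofing=23, EF_Electrical rough-in=24) = 24; EF_HVAC install = 24+14 = 38
ES_Insulation = max(EF_Framing=15, EF_Roofing=23) = 23; EF_Insulation = 23+5 = 28
ES_Drywall = 7; EF_Drywall = 7+13 = 20
ES_Painting = max(EF_Plumbing rough-in=28, EF_HVAC install=38, EF_Insulation=28, EF_Drywall=20) = 38; EF_Painting = 38+7 = 45
Expected project duration μ = 45 days. Critical path: Foundation → Electrical rough-in → HVAC install → Painting.

45 days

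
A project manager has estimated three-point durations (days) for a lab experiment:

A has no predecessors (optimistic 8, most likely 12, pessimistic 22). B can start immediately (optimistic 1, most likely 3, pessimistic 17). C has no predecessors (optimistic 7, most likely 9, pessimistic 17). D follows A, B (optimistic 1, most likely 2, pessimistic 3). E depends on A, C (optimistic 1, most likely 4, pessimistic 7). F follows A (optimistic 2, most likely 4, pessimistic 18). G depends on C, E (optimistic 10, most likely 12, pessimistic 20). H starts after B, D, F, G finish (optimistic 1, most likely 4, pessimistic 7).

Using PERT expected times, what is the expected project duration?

34 days

te_A = (8 + 4·12 + 22)/6 = 78/6 = 13
te_B = (1 + 4·3 + 17)/6 = 30/6 = 5
te_C = (7 + 4·9 + 17)/6 = 60/6 = 10
te_D = (1 + 4·2 + 3)/6 = 12/6 = 2
te_E = (1 + 4·4 + 7)/6 = 24/6 = 4
te_F = (2 + 4·4 + 18)/6 = 36/6 = 6
te_G = (10 + 4·12 + 20)/6 = 78/6 = 13
te_H = (1 + 4·4 + 7)/6 = 24/6 = 4

Forward pass:
ES_A = 0; EF_A = 13
ES_B = 0; EF_B = 5
ES_C = 0; EF_C = 10
ES_D = max(EF_A=13, EF_B=5) = 13; EF_D = 13+2 = 15
ES_E = max(EF_A=13, EF_C=10) = 13; EF_E = 13+4 = 17
ES_F = 13; EF_F = 13+6 = 19
ES_G = max(EF_C=10, EF_E=17) = 17; EF_G = 17+13 = 30
ES_H = max(EF_B=5, EF_D=15, EF_F=19, EF_G=30) = 30; EF_H = 30+4 = 34
Expected project duration μ = 34 days. Critical path: A → E → G → H.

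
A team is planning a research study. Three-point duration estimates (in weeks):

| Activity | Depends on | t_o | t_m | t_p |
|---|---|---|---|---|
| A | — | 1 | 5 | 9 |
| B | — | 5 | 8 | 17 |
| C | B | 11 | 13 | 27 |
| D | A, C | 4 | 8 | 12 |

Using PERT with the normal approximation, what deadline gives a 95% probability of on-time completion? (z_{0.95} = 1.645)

te_A = (1 + 4·5 + 9)/6 = 30/6 = 5; σ²_A = ((9−1)/6)² = 1.778
te_B = (5 + 4·8 + 17)/6 = 54/6 = 9; σ²_B = ((17−5)/6)² = 4.000
te_C = (11 + 4·13 + 27)/6 = 90/6 = 15; σ²_C = ((27−11)/6)² = 7.111
te_D = (4 + 4·8 + 12)/6 = 48/6 = 8; σ²_D = ((12−4)/6)² = 1.778

Forward pass:
ES_A = 0; EF_A = 5
ES_B = 0; EF_B = 9
ES_C = 9; EF_C = 9+15 = 24
ES_D = max(EF_A=5, EF_C=24) = 24; EF_D = 24+8 = 32
Expected project duration μ = 32 weeks. Critical path: B → C → D.

Variance along critical path = 4.000 + 7.111 + 1.778 = 12.889; σ = 3.590 weeks.
D = μ + z·σ = 32 + 1.645·3.590 = 37.9 weeks

37.9 weeks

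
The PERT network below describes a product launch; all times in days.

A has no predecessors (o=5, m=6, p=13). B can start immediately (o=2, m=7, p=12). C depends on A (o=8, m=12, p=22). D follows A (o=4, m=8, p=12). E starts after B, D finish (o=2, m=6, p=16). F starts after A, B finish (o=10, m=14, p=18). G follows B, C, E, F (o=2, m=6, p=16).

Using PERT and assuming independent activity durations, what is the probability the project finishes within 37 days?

te_A = (5 + 4·6 + 13)/6 = 42/6 = 7; σ²_A = ((13−5)/6)² = 1.778
te_B = (2 + 4·7 + 12)/6 = 42/6 = 7; σ²_B = ((12−2)/6)² = 2.778
te_C = (8 + 4·12 + 22)/6 = 78/6 = 13; σ²_C = ((22−8)/6)² = 5.444
te_D = (4 + 4·8 + 12)/6 = 48/6 = 8; σ²_D = ((12−4)/6)² = 1.778
te_E = (2 + 4·6 + 16)/6 = 42/6 = 7; σ²_E = ((16−2)/6)² = 5.444
te_F = (10 + 4·14 + 18)/6 = 84/6 = 14; σ²_F = ((18−10)/6)² = 1.778
te_G = (2 + 4·6 + 16)/6 = 42/6 = 7; σ²_G = ((16−2)/6)² = 5.444

Forward pass:
ES_A = 0; EF_A = 7
ES_B = 0; EF_B = 7
ES_C = 7; EF_C = 7+13 = 20
ES_D = 7; EF_D = 7+8 = 15
ES_E = max(EF_B=7, EF_D=15) = 15; EF_E = 15+7 = 22
ES_F = max(EF_A=7, EF_B=7) = 7; EF_F = 7+14 = 21
ES_G = max(EF_B=7, EF_C=20, EF_E=22, EF_F=21) = 22; EF_G = 22+7 = 29
Expected project duration μ = 29 days. Critical path: A → D → E → G.

Variance along critical path = 1.778 + 1.778 + 5.444 + 5.444 = 14.444; σ = √14.444 = 3.801 days.
Z = (37 − 29) / 3.801 = 2.105
P(T ≤ 37) = Φ(2.105) ≈ 0.982

0.982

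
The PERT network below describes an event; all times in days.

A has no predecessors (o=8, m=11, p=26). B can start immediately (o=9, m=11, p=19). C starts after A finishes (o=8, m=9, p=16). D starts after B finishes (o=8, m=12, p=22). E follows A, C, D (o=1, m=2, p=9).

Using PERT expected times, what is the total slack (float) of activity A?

2 days

te_A = (8 + 4·11 + 26)/6 = 78/6 = 13
te_B = (9 + 4·11 + 19)/6 = 72/6 = 12
te_C = (8 + 4·9 + 16)/6 = 60/6 = 10
te_D = (8 + 4·12 + 22)/6 = 78/6 = 13
te_E = (1 + 4·2 + 9)/6 = 18/6 = 3

Forward pass:
ES_A = 0; EF_A = 13
ES_B = 0; EF_B = 12
ES_C = 13; EF_C = 13+10 = 23
ES_D = 12; EF_D = 12+13 = 25
ES_E = max(EF_A=13, EF_C=23, EF_D=25) = 25; EF_E = 25+3 = 28
Expected project duration μ = 28 days. Critical path: B → D → E.

Backward pass:
LF_E = 28; LS_E = 28−3 = 25
LF_D = LS_E = 25; LS_D = 25−13 = 12
LF_C = LS_E = 25; LS_C = 25−10 = 15
LF_B = LS_D = 12; LS_B = 12−12 = 0
LF_A = min(LS_C=15, LS_E=25) = 15; LS_A = 15−13 = 2
Slack_A = LS_A − ES_A = 2 − 0 = 2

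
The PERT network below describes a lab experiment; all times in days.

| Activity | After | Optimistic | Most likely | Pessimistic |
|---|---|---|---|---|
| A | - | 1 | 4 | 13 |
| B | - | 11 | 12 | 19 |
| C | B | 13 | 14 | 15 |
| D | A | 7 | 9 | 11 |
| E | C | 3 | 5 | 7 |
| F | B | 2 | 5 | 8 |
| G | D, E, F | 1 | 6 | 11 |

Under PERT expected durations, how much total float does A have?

te_A = (1 + 4·4 + 13)/6 = 30/6 = 5
te_B = (11 + 4·12 + 19)/6 = 78/6 = 13
te_C = (13 + 4·14 + 15)/6 = 84/6 = 14
te_D = (7 + 4·9 + 11)/6 = 54/6 = 9
te_E = (3 + 4·5 + 7)/6 = 30/6 = 5
te_F = (2 + 4·5 + 8)/6 = 30/6 = 5
te_G = (1 + 4·6 + 11)/6 = 36/6 = 6

Forward pass:
ES_A = 0; EF_A = 5
ES_B = 0; EF_B = 13
ES_C = 13; EF_C = 13+14 = 27
ES_D = 5; EF_D = 5+9 = 14
ES_E = 27; EF_E = 27+5 = 32
ES_F = 13; EF_F = 13+5 = 18
ES_G = max(EF_D=14, EF_E=32, EF_F=18) = 32; EF_G = 32+6 = 38
Expected project duration μ = 38 days. Critical path: B → C → E → G.

Backward pass:
LF_G = 38; LS_G = 38−6 = 32
LF_F = LS_G = 32; LS_F = 32−5 = 27
LF_E = LS_G = 32; LS_E = 32−5 = 27
LF_D = LS_G = 32; LS_D = 32−9 = 23
LF_C = LS_E = 27; LS_C = 27−14 = 13
LF_B = min(LS_C=13, LS_F=27) = 13; LS_B = 13−13 = 0
LF_A = LS_D = 23; LS_A = 23−5 = 18
Slack_A = LS_A − ES_A = 18 − 0 = 18

18 days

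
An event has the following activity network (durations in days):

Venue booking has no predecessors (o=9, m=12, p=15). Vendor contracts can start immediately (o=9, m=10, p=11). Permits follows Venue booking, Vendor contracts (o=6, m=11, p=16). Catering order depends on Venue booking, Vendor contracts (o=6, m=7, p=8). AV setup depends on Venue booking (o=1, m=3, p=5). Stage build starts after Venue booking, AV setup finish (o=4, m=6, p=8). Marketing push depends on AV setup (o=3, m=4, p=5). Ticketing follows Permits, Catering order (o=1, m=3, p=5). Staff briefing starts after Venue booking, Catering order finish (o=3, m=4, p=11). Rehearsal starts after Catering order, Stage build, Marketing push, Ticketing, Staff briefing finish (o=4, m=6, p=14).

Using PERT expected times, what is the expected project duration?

te_Venue booking = (9 + 4·12 + 15)/6 = 72/6 = 12
te_Vendor contracts = (9 + 4·10 + 11)/6 = 60/6 = 10
te_Permits = (6 + 4·11 + 16)/6 = 66/6 = 11
te_Catering order = (6 + 4·7 + 8)/6 = 42/6 = 7
te_AV setup = (1 + 4·3 + 5)/6 = 18/6 = 3
te_Stage build = (4 + 4·6 + 8)/6 = 36/6 = 6
te_Marketing push = (3 + 4·4 + 5)/6 = 24/6 = 4
te_Ticketing = (1 + 4·3 + 5)/6 = 18/6 = 3
te_Staff briefing = (3 + 4·4 + 11)/6 = 30/6 = 5
te_Rehearsal = (4 + 4·6 + 14)/6 = 42/6 = 7

Forward pass:
ES_Venue booking = 0; EF_Venue booking = 12
ES_Vendor contracts = 0; EF_Vendor contracts = 10
ES_Permits = max(EF_Venue booking=12, EF_Vendor contracts=10) = 12; EF_Permits = 12+11 = 23
ES_Catering order = max(EF_Venue booking=12, EF_Vendor contracts=10) = 12; EF_Catering order = 12+7 = 19
ES_AV setup = 12; EF_AV setup = 12+3 = 15
ES_Stage build = max(EF_Venue booking=12, EF_AV setup=15) = 15; EF_Stage build = 15+6 = 21
ES_Marketing push = 15; EF_Marketing push = 15+4 = 19
ES_Ticketing = max(EF_Permits=23, EF_Catering order=19) = 23; EF_Ticketing = 23+3 = 26
ES_Staff briefing = max(EF_Venue booking=12, EF_Catering order=19) = 19; EF_Staff briefing = 19+5 = 24
ES_Rehearsal = max(EF_Catering order=19, EF_Stage build=21, EF_Marketing push=19, EF_Ticketing=26, EF_Staff briefing=24) = 26; EF_Rehearsal = 26+7 = 33
Expected project duration μ = 33 days. Critical path: Venue booking → Permits → Ticketing → Rehearsal.

33 days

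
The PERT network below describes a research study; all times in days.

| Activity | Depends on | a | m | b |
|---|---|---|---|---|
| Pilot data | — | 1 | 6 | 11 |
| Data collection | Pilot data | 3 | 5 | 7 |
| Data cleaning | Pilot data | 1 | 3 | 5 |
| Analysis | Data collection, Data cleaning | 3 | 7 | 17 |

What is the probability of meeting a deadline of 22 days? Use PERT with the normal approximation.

te_Pilot data = (1 + 4·6 + 11)/6 = 36/6 = 6; σ²_Pilot data = ((11−1)/6)² = 2.778
te_Data collection = (3 + 4·5 + 7)/6 = 30/6 = 5; σ²_Data collection = ((7−3)/6)² = 0.444
te_Data cleaning = (1 + 4·3 + 5)/6 = 18/6 = 3; σ²_Data cleaning = ((5−1)/6)² = 0.444
te_Analysis = (3 + 4·7 + 17)/6 = 48/6 = 8; σ²_Analysis = ((17−3)/6)² = 5.444

Forward pass:
ES_Pilot data = 0; EF_Pilot data = 6
ES_Data collection = 6; EF_Data collection = 6+5 = 11
ES_Data cleaning = 6; EF_Data cleaning = 6+3 = 9
ES_Analysis = max(EF_Data collection=11, EF_Data cleaning=9) = 11; EF_Analysis = 11+8 = 19
Expected project duration μ = 19 days. Critical path: Pilot data → Data collection → Analysis.

Variance along critical path = 2.778 + 0.444 + 5.444 = 8.667; σ = √8.667 = 2.944 days.
Z = (22 − 19) / 2.944 = 1.019
P(T ≤ 22) = Φ(1.019) ≈ 0.846

0.846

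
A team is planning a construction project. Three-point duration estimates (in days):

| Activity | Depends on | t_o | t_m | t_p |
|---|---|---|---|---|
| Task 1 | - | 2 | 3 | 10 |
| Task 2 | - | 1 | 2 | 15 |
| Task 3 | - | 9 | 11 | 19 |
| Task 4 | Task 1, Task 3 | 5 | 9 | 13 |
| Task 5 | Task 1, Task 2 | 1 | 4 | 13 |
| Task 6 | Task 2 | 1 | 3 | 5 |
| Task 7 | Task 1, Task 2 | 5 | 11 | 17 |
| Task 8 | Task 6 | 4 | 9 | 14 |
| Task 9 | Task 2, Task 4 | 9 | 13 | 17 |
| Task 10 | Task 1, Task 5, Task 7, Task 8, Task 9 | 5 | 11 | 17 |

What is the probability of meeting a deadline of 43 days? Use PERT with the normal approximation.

0.267

te_Task 1 = (2 + 4·3 + 10)/6 = 24/6 = 4; σ²_Task 1 = ((10−2)/6)² = 1.778
te_Task 2 = (1 + 4·2 + 15)/6 = 24/6 = 4; σ²_Task 2 = ((15−1)/6)² = 5.444
te_Task 3 = (9 + 4·11 + 19)/6 = 72/6 = 12; σ²_Task 3 = ((19−9)/6)² = 2.778
te_Task 4 = (5 + 4·9 + 13)/6 = 54/6 = 9; σ²_Task 4 = ((13−5)/6)² = 1.778
te_Task 5 = (1 + 4·4 + 13)/6 = 30/6 = 5; σ²_Task 5 = ((13−1)/6)² = 4.000
te_Task 6 = (1 + 4·3 + 5)/6 = 18/6 = 3; σ²_Task 6 = ((5−1)/6)² = 0.444
te_Task 7 = (5 + 4·11 + 17)/6 = 66/6 = 11; σ²_Task 7 = ((17−5)/6)² = 4.000
te_Task 8 = (4 + 4·9 + 14)/6 = 54/6 = 9; σ²_Task 8 = ((14−4)/6)² = 2.778
te_Task 9 = (9 + 4·13 + 17)/6 = 78/6 = 13; σ²_Task 9 = ((17−9)/6)² = 1.778
te_Task 10 = (5 + 4·11 + 17)/6 = 66/6 = 11; σ²_Task 10 = ((17−5)/6)² = 4.000

Forward pass:
ES_Task 1 = 0; EF_Task 1 = 4
ES_Task 2 = 0; EF_Task 2 = 4
ES_Task 3 = 0; EF_Task 3 = 12
ES_Task 4 = max(EF_Task 1=4, EF_Task 3=12) = 12; EF_Task 4 = 12+9 = 21
ES_Task 5 = max(EF_Task 1=4, EF_Task 2=4) = 4; EF_Task 5 = 4+5 = 9
ES_Task 6 = 4; EF_Task 6 = 4+3 = 7
ES_Task 7 = max(EF_Task 1=4, EF_Task 2=4) = 4; EF_Task 7 = 4+11 = 15
ES_Task 8 = 7; EF_Task 8 = 7+9 = 16
ES_Task 9 = max(EF_Task 2=4, EF_Task 4=21) = 21; EF_Task 9 = 21+13 = 34
ES_Task 10 = max(EF_Task 1=4, EF_Task 5=9, EF_Task 7=15, EF_Task 8=16, EF_Task 9=34) = 34; EF_Task 10 = 34+11 = 45
Expected project duration μ = 45 days. Critical path: Task 3 → Task 4 → Task 9 → Task 10.

Variance along critical path = 2.778 + 1.778 + 1.778 + 4.000 = 10.333; σ = √10.333 = 3.215 days.
Z = (43 − 45) / 3.215 = -0.622
P(T ≤ 43) = Φ(-0.622) ≈ 0.267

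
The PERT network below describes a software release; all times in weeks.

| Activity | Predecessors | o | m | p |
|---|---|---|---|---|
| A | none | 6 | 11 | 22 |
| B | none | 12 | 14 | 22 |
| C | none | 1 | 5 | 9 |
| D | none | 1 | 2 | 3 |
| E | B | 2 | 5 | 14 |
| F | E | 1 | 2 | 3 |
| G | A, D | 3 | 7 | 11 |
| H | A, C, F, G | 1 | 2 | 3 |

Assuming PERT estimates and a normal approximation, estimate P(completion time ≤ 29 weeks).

te_A = (6 + 4·11 + 22)/6 = 72/6 = 12; σ²_A = ((22−6)/6)² = 7.111
te_B = (12 + 4·14 + 22)/6 = 90/6 = 15; σ²_B = ((22−12)/6)² = 2.778
te_C = (1 + 4·5 + 9)/6 = 30/6 = 5; σ²_C = ((9−1)/6)² = 1.778
te_D = (1 + 4·2 + 3)/6 = 12/6 = 2; σ²_D = ((3−1)/6)² = 0.111
te_E = (2 + 4·5 + 14)/6 = 36/6 = 6; σ²_E = ((14−2)/6)² = 4.000
te_F = (1 + 4·2 + 3)/6 = 12/6 = 2; σ²_F = ((3−1)/6)² = 0.111
te_G = (3 + 4·7 + 11)/6 = 42/6 = 7; σ²_G = ((11−3)/6)² = 1.778
te_H = (1 + 4·2 + 3)/6 = 12/6 = 2; σ²_H = ((3−1)/6)² = 0.111

Forward pass:
ES_A = 0; EF_A = 12
ES_B = 0; EF_B = 15
ES_C = 0; EF_C = 5
ES_D = 0; EF_D = 2
ES_E = 15; EF_E = 15+6 = 21
ES_F = 21; EF_F = 21+2 = 23
ES_G = max(EF_A=12, EF_D=2) = 12; EF_G = 12+7 = 19
ES_H = max(EF_A=12, EF_C=5, EF_F=23, EF_G=19) = 23; EF_H = 23+2 = 25
Expected project duration μ = 25 weeks. Critical path: B → E → F → H.

Variance along critical path = 2.778 + 4.000 + 0.111 + 0.111 = 7.000; σ = √7.000 = 2.646 weeks.
Z = (29 − 25) / 2.646 = 1.512
P(T ≤ 29) = Φ(1.512) ≈ 0.935

0.935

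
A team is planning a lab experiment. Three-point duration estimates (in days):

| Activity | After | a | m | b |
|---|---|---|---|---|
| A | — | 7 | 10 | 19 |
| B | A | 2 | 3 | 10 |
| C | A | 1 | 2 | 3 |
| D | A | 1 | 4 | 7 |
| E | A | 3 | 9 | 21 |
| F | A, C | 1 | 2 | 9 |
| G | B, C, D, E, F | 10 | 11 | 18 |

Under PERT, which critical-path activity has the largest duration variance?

E

te_A = (7 + 4·10 + 19)/6 = 66/6 = 11; σ²_A = ((19−7)/6)² = 4.000
te_B = (2 + 4·3 + 10)/6 = 24/6 = 4; σ²_B = ((10−2)/6)² = 1.778
te_C = (1 + 4·2 + 3)/6 = 12/6 = 2; σ²_C = ((3−1)/6)² = 0.111
te_D = (1 + 4·4 + 7)/6 = 24/6 = 4; σ²_D = ((7−1)/6)² = 1.000
te_E = (3 + 4·9 + 21)/6 = 60/6 = 10; σ²_E = ((21−3)/6)² = 9.000
te_F = (1 + 4·2 + 9)/6 = 18/6 = 3; σ²_F = ((9−1)/6)² = 1.778
te_G = (10 + 4·11 + 18)/6 = 72/6 = 12; σ²_G = ((18−10)/6)² = 1.778

Forward pass:
ES_A = 0; EF_A = 11
ES_B = 11; EF_B = 11+4 = 15
ES_C = 11; EF_C = 11+2 = 13
ES_D = 11; EF_D = 11+4 = 15
ES_E = 11; EF_E = 11+10 = 21
ES_F = max(EF_A=11, EF_C=13) = 13; EF_F = 13+3 = 16
ES_G = max(EF_B=15, EF_C=13, EF_D=15, EF_E=21, EF_F=16) = 21; EF_G = 21+12 = 33
Expected project duration μ = 33 days. Critical path: A → E → G.

Variances on critical path: σ²_A=4.000, σ²_E=9.000, σ²_G=1.778.
Largest is σ²_E = 9.000.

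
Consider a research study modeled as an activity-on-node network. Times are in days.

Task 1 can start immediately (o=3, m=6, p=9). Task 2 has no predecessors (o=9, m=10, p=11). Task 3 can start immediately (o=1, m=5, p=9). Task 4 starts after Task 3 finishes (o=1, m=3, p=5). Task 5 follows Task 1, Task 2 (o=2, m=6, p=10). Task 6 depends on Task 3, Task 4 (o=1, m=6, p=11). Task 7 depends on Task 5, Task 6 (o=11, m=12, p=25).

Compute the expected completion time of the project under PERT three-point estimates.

30 days

te_Task 1 = (3 + 4·6 + 9)/6 = 36/6 = 6
te_Task 2 = (9 + 4·10 + 11)/6 = 60/6 = 10
te_Task 3 = (1 + 4·5 + 9)/6 = 30/6 = 5
te_Task 4 = (1 + 4·3 + 5)/6 = 18/6 = 3
te_Task 5 = (2 + 4·6 + 10)/6 = 36/6 = 6
te_Task 6 = (1 + 4·6 + 11)/6 = 36/6 = 6
te_Task 7 = (11 + 4·12 + 25)/6 = 84/6 = 14

Forward pass:
ES_Task 1 = 0; EF_Task 1 = 6
ES_Task 2 = 0; EF_Task 2 = 10
ES_Task 3 = 0; EF_Task 3 = 5
ES_Task 4 = 5; EF_Task 4 = 5+3 = 8
ES_Task 5 = max(EF_Task 1=6, EF_Task 2=10) = 10; EF_Task 5 = 10+6 = 16
ES_Task 6 = max(EF_Task 3=5, EF_Task 4=8) = 8; EF_Task 6 = 8+6 = 14
ES_Task 7 = max(EF_Task 5=16, EF_Task 6=14) = 16; EF_Task 7 = 16+14 = 30
Expected project duration μ = 30 days. Critical path: Task 2 → Task 5 → Task 7.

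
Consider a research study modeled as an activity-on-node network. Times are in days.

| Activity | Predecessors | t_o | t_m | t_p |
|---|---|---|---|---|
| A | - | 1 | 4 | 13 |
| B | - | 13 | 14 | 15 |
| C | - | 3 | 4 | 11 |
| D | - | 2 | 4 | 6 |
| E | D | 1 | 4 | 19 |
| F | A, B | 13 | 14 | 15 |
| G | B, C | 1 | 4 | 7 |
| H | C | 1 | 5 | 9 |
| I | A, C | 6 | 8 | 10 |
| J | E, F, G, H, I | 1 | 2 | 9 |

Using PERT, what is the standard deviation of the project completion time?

1.41 days

te_A = (1 + 4·4 + 13)/6 = 30/6 = 5; σ²_A = ((13−1)/6)² = 4.000
te_B = (13 + 4·14 + 15)/6 = 84/6 = 14; σ²_B = ((15−13)/6)² = 0.111
te_C = (3 + 4·4 + 11)/6 = 30/6 = 5; σ²_C = ((11−3)/6)² = 1.778
te_D = (2 + 4·4 + 6)/6 = 24/6 = 4; σ²_D = ((6−2)/6)² = 0.444
te_E = (1 + 4·4 + 19)/6 = 36/6 = 6; σ²_E = ((19−1)/6)² = 9.000
te_F = (13 + 4·14 + 15)/6 = 84/6 = 14; σ²_F = ((15−13)/6)² = 0.111
te_G = (1 + 4·4 + 7)/6 = 24/6 = 4; σ²_G = ((7−1)/6)² = 1.000
te_H = (1 + 4·5 + 9)/6 = 30/6 = 5; σ²_H = ((9−1)/6)² = 1.778
te_I = (6 + 4·8 + 10)/6 = 48/6 = 8; σ²_I = ((10−6)/6)² = 0.444
te_J = (1 + 4·2 + 9)/6 = 18/6 = 3; σ²_J = ((9−1)/6)² = 1.778

Forward pass:
ES_A = 0; EF_A = 5
ES_B = 0; EF_B = 14
ES_C = 0; EF_C = 5
ES_D = 0; EF_D = 4
ES_E = 4; EF_E = 4+6 = 10
ES_F = max(EF_A=5, EF_B=14) = 14; EF_F = 14+14 = 28
ES_G = max(EF_B=14, EF_C=5) = 14; EF_G = 14+4 = 18
ES_H = 5; EF_H = 5+5 = 10
ES_I = max(EF_A=5, EF_C=5) = 5; EF_I = 5+8 = 13
ES_J = max(EF_E=10, EF_F=28, EF_G=18, EF_H=10, EF_I=13) = 28; EF_J = 28+3 = 31
Expected project duration μ = 31 days. Critical path: B → F → J.

Variance along critical path = 0.111 + 0.111 + 1.778 = 2.000
σ = √2.000 = 1.414 days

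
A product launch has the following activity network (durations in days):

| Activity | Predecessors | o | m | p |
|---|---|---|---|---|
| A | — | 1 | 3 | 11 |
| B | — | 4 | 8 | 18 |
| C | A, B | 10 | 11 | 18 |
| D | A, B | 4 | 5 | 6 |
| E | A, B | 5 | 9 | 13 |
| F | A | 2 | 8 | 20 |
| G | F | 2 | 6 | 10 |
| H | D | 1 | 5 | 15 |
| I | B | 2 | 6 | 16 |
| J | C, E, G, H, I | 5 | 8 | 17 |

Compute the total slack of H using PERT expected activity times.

te_A = (1 + 4·3 + 11)/6 = 24/6 = 4
te_B = (4 + 4·8 + 18)/6 = 54/6 = 9
te_C = (10 + 4·11 + 18)/6 = 72/6 = 12
te_D = (4 + 4·5 + 6)/6 = 30/6 = 5
te_E = (5 + 4·9 + 13)/6 = 54/6 = 9
te_F = (2 + 4·8 + 20)/6 = 54/6 = 9
te_G = (2 + 4·6 + 10)/6 = 36/6 = 6
te_H = (1 + 4·5 + 15)/6 = 36/6 = 6
te_I = (2 + 4·6 + 16)/6 = 42/6 = 7
te_J = (5 + 4·8 + 17)/6 = 54/6 = 9

Forward pass:
ES_A = 0; EF_A = 4
ES_B = 0; EF_B = 9
ES_C = max(EF_A=4, EF_B=9) = 9; EF_C = 9+12 = 21
ES_D = max(EF_A=4, EF_B=9) = 9; EF_D = 9+5 = 14
ES_E = max(EF_A=4, EF_B=9) = 9; EF_E = 9+9 = 18
ES_F = 4; EF_F = 4+9 = 13
ES_G = 13; EF_G = 13+6 = 19
ES_H = 14; EF_H = 14+6 = 20
ES_I = 9; EF_I = 9+7 = 16
ES_J = max(EF_C=21, EF_E=18, EF_G=19, EF_H=20, EF_I=16) = 21; EF_J = 21+9 = 30
Expected project duration μ = 30 days. Critical path: B → C → J.

Backward pass:
LF_J = 30; LS_J = 30−9 = 21
LF_I = LS_J = 21; LS_I = 21−7 = 14
LF_H = LS_J = 21; LS_H = 21−6 = 15
LF_G = LS_J = 21; LS_G = 21−6 = 15
LF_F = LS_G = 15; LS_F = 15−9 = 6
LF_E = LS_J = 21; LS_E = 21−9 = 12
LF_D = LS_H = 15; LS_D = 15−5 = 10
LF_C = LS_J = 21; LS_C = 21−12 = 9
LF_B = min(LS_C=9, LS_D=10, LS_E=12, LS_I=14) = 9; LS_B = 9−9 = 0
LF_A = min(LS_C=9, LS_D=10, LS_E=12, LS_F=6) = 6; LS_A = 6−4 = 2
Slack_H = LS_H − ES_H = 15 − 14 = 1

1 days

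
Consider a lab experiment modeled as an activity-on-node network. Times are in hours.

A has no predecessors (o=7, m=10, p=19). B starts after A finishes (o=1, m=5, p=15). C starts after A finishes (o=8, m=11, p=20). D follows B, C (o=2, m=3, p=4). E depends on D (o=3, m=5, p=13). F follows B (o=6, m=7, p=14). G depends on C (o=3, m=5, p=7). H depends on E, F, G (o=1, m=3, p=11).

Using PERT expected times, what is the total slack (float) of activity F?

te_A = (7 + 4·10 + 19)/6 = 66/6 = 11
te_B = (1 + 4·5 + 15)/6 = 36/6 = 6
te_C = (8 + 4·11 + 20)/6 = 72/6 = 12
te_D = (2 + 4·3 + 4)/6 = 18/6 = 3
te_E = (3 + 4·5 + 13)/6 = 36/6 = 6
te_F = (6 + 4·7 + 14)/6 = 48/6 = 8
te_G = (3 + 4·5 + 7)/6 = 30/6 = 5
te_H = (1 + 4·3 + 11)/6 = 24/6 = 4

Forward pass:
ES_A = 0; EF_A = 11
ES_B = 11; EF_B = 11+6 = 17
ES_C = 11; EF_C = 11+12 = 23
ES_D = max(EF_B=17, EF_C=23) = 23; EF_D = 23+3 = 26
ES_E = 26; EF_E = 26+6 = 32
ES_F = 17; EF_F = 17+8 = 25
ES_G = 23; EF_G = 23+5 = 28
ES_H = max(EF_E=32, EF_F=25, EF_G=28) = 32; EF_H = 32+4 = 36
Expected project duration μ = 36 hours. Critical path: A → C → D → E → H.

Backward pass:
LF_H = 36; LS_H = 36−4 = 32
LF_G = LS_H = 32; LS_G = 32−5 = 27
LF_F = LS_H = 32; LS_F = 32−8 = 24
LF_E = LS_H = 32; LS_E = 32−6 = 26
LF_D = LS_E = 26; LS_D = 26−3 = 23
LF_C = min(LS_D=23, LS_G=27) = 23; LS_C = 23−12 = 11
LF_B = min(LS_D=23, LS_F=24) = 23; LS_B = 23−6 = 17
LF_A = min(LS_B=17, LS_C=11) = 11; LS_A = 11−11 = 0
Slack_F = LS_F − ES_F = 24 − 17 = 7

7 hours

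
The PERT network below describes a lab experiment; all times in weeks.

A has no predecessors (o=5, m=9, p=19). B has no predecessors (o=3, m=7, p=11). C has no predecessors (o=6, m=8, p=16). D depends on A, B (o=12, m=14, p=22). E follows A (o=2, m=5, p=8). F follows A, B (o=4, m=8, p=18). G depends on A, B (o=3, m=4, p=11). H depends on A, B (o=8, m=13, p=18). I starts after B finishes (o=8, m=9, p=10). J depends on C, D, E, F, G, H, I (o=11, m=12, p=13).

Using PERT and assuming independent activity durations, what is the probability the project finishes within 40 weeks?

te_A = (5 + 4·9 + 19)/6 = 60/6 = 10; σ²_A = ((19−5)/6)² = 5.444
te_B = (3 + 4·7 + 11)/6 = 42/6 = 7; σ²_B = ((11−3)/6)² = 1.778
te_C = (6 + 4·8 + 16)/6 = 54/6 = 9; σ²_C = ((16−6)/6)² = 2.778
te_D = (12 + 4·14 + 22)/6 = 90/6 = 15; σ²_D = ((22−12)/6)² = 2.778
te_E = (2 + 4·5 + 8)/6 = 30/6 = 5; σ²_E = ((8−2)/6)² = 1.000
te_F = (4 + 4·8 + 18)/6 = 54/6 = 9; σ²_F = ((18−4)/6)² = 5.444
te_G = (3 + 4·4 + 11)/6 = 30/6 = 5; σ²_G = ((11−3)/6)² = 1.778
te_H = (8 + 4·13 + 18)/6 = 78/6 = 13; σ²_H = ((18−8)/6)² = 2.778
te_I = (8 + 4·9 + 10)/6 = 54/6 = 9; σ²_I = ((10−8)/6)² = 0.111
te_J = (11 + 4·12 + 13)/6 = 72/6 = 12; σ²_J = ((13−11)/6)² = 0.111

Forward pass:
ES_A = 0; EF_A = 10
ES_B = 0; EF_B = 7
ES_C = 0; EF_C = 9
ES_D = max(EF_A=10, EF_B=7) = 10; EF_D = 10+15 = 25
ES_E = 10; EF_E = 10+5 = 15
ES_F = max(EF_A=10, EF_B=7) = 10; EF_F = 10+9 = 19
ES_G = max(EF_A=10, EF_B=7) = 10; EF_G = 10+5 = 15
ES_H = max(EF_A=10, EF_B=7) = 10; EF_H = 10+13 = 23
ES_I = 7; EF_I = 7+9 = 16
ES_J = max(EF_C=9, EF_D=25, EF_E=15, EF_F=19, EF_G=15, EF_H=23, EF_I=16) = 25; EF_J = 25+12 = 37
Expected project duration μ = 37 weeks. Critical path: A → D → J.

Variance along critical path = 5.444 + 2.778 + 0.111 = 8.333; σ = √8.333 = 2.887 weeks.
Z = (40 − 37) / 2.887 = 1.039
P(T ≤ 40) = Φ(1.039) ≈ 0.851

0.851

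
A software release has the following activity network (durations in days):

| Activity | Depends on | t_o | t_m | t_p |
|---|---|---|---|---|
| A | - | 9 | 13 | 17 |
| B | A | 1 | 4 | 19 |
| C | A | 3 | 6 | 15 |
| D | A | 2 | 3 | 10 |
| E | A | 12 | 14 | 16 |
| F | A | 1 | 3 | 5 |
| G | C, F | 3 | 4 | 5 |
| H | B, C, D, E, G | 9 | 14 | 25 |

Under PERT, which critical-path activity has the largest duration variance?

H

te_A = (9 + 4·13 + 17)/6 = 78/6 = 13; σ²_A = ((17−9)/6)² = 1.778
te_B = (1 + 4·4 + 19)/6 = 36/6 = 6; σ²_B = ((19−1)/6)² = 9.000
te_C = (3 + 4·6 + 15)/6 = 42/6 = 7; σ²_C = ((15−3)/6)² = 4.000
te_D = (2 + 4·3 + 10)/6 = 24/6 = 4; σ²_D = ((10−2)/6)² = 1.778
te_E = (12 + 4·14 + 16)/6 = 84/6 = 14; σ²_E = ((16−12)/6)² = 0.444
te_F = (1 + 4·3 + 5)/6 = 18/6 = 3; σ²_F = ((5−1)/6)² = 0.444
te_G = (3 + 4·4 + 5)/6 = 24/6 = 4; σ²_G = ((5−3)/6)² = 0.111
te_H = (9 + 4·14 + 25)/6 = 90/6 = 15; σ²_H = ((25−9)/6)² = 7.111

Forward pass:
ES_A = 0; EF_A = 13
ES_B = 13; EF_B = 13+6 = 19
ES_C = 13; EF_C = 13+7 = 20
ES_D = 13; EF_D = 13+4 = 17
ES_E = 13; EF_E = 13+14 = 27
ES_F = 13; EF_F = 13+3 = 16
ES_G = max(EF_C=20, EF_F=16) = 20; EF_G = 20+4 = 24
ES_H = max(EF_B=19, EF_C=20, EF_D=17, EF_E=27, EF_G=24) = 27; EF_H = 27+15 = 42
Expected project duration μ = 42 days. Critical path: A → E → H.

Variances on critical path: σ²_A=1.778, σ²_E=0.444, σ²_H=7.111.
Largest is σ²_H = 7.111.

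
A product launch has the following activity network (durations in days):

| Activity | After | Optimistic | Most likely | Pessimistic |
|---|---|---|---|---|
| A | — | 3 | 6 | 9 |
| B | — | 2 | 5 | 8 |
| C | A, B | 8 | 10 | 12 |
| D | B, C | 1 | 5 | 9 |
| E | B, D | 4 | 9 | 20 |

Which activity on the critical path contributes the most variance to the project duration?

te_A = (3 + 4·6 + 9)/6 = 36/6 = 6; σ²_A = ((9−3)/6)² = 1.000
te_B = (2 + 4·5 + 8)/6 = 30/6 = 5; σ²_B = ((8−2)/6)² = 1.000
te_C = (8 + 4·10 + 12)/6 = 60/6 = 10; σ²_C = ((12−8)/6)² = 0.444
te_D = (1 + 4·5 + 9)/6 = 30/6 = 5; σ²_D = ((9−1)/6)² = 1.778
te_E = (4 + 4·9 + 20)/6 = 60/6 = 10; σ²_E = ((20−4)/6)² = 7.111

Forward pass:
ES_A = 0; EF_A = 6
ES_B = 0; EF_B = 5
ES_C = max(EF_A=6, EF_B=5) = 6; EF_C = 6+10 = 16
ES_D = max(EF_B=5, EF_C=16) = 16; EF_D = 16+5 = 21
ES_E = max(EF_B=5, EF_D=21) = 21; EF_E = 21+10 = 31
Expected project duration μ = 31 days. Critical path: A → C → D → E.

Variances on critical path: σ²_A=1.000, σ²_C=0.444, σ²_D=1.778, σ²_E=7.111.
Largest is σ²_E = 7.111.

E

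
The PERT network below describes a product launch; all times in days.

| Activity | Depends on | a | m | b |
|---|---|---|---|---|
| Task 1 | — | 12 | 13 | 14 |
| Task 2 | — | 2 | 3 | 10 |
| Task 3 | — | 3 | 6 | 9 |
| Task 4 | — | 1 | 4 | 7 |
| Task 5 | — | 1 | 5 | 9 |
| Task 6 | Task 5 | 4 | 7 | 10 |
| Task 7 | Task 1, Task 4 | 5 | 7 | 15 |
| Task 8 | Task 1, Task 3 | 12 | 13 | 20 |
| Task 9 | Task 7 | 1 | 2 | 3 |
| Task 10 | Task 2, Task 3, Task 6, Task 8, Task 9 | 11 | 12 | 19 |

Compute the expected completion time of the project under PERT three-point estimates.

40 days

te_Task 1 = (12 + 4·13 + 14)/6 = 78/6 = 13
te_Task 2 = (2 + 4·3 + 10)/6 = 24/6 = 4
te_Task 3 = (3 + 4·6 + 9)/6 = 36/6 = 6
te_Task 4 = (1 + 4·4 + 7)/6 = 24/6 = 4
te_Task 5 = (1 + 4·5 + 9)/6 = 30/6 = 5
te_Task 6 = (4 + 4·7 + 10)/6 = 42/6 = 7
te_Task 7 = (5 + 4·7 + 15)/6 = 48/6 = 8
te_Task 8 = (12 + 4·13 + 20)/6 = 84/6 = 14
te_Task 9 = (1 + 4·2 + 3)/6 = 12/6 = 2
te_Task 10 = (11 + 4·12 + 19)/6 = 78/6 = 13

Forward pass:
ES_Task 1 = 0; EF_Task 1 = 13
ES_Task 2 = 0; EF_Task 2 = 4
ES_Task 3 = 0; EF_Task 3 = 6
ES_Task 4 = 0; EF_Task 4 = 4
ES_Task 5 = 0; EF_Task 5 = 5
ES_Task 6 = 5; EF_Task 6 = 5+7 = 12
ES_Task 7 = max(EF_Task 1=13, EF_Task 4=4) = 13; EF_Task 7 = 13+8 = 21
ES_Task 8 = max(EF_Task 1=13, EF_Task 3=6) = 13; EF_Task 8 = 13+14 = 27
ES_Task 9 = 21; EF_Task 9 = 21+2 = 23
ES_Task 10 = max(EF_Task 2=4, EF_Task 3=6, EF_Task 6=12, EF_Task 8=27, EF_Task 9=23) = 27; EF_Task 10 = 27+13 = 40
Expected project duration μ = 40 days. Critical path: Task 1 → Task 8 → Task 10.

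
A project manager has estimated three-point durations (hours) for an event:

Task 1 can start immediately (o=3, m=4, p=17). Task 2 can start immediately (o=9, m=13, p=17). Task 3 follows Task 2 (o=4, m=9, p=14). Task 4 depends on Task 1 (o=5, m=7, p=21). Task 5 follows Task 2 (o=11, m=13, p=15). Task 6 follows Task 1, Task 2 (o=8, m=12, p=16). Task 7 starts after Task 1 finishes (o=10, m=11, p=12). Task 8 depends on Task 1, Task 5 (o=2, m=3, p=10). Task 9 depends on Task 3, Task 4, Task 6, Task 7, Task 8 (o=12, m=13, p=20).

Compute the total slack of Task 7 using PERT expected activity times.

te_Task 1 = (3 + 4·4 + 17)/6 = 36/6 = 6
te_Task 2 = (9 + 4·13 + 17)/6 = 78/6 = 13
te_Task 3 = (4 + 4·9 + 14)/6 = 54/6 = 9
te_Task 4 = (5 + 4·7 + 21)/6 = 54/6 = 9
te_Task 5 = (11 + 4·13 + 15)/6 = 78/6 = 13
te_Task 6 = (8 + 4·12 + 16)/6 = 72/6 = 12
te_Task 7 = (10 + 4·11 + 12)/6 = 66/6 = 11
te_Task 8 = (2 + 4·3 + 10)/6 = 24/6 = 4
te_Task 9 = (12 + 4·13 + 20)/6 = 84/6 = 14

Forward pass:
ES_Task 1 = 0; EF_Task 1 = 6
ES_Task 2 = 0; EF_Task 2 = 13
ES_Task 3 = 13; EF_Task 3 = 13+9 = 22
ES_Task 4 = 6; EF_Task 4 = 6+9 = 15
ES_Task 5 = 13; EF_Task 5 = 13+13 = 26
ES_Task 6 = max(EF_Task 1=6, EF_Task 2=13) = 13; EF_Task 6 = 13+12 = 25
ES_Task 7 = 6; EF_Task 7 = 6+11 = 17
ES_Task 8 = max(EF_Task 1=6, EF_Task 5=26) = 26; EF_Task 8 = 26+4 = 30
ES_Task 9 = max(EF_Task 3=22, EF_Task 4=15, EF_Task 6=25, EF_Task 7=17, EF_Task 8=30) = 30; EF_Task 9 = 30+14 = 44
Expected project duration μ = 44 hours. Critical path: Task 2 → Task 5 → Task 8 → Task 9.

Backward pass:
LF_Task 9 = 44; LS_Task 9 = 44−14 = 30
LF_Task 8 = LS_Task 9 = 30; LS_Task 8 = 30−4 = 26
LF_Task 7 = LS_Task 9 = 30; LS_Task 7 = 30−11 = 19
LF_Task 6 = LS_Task 9 = 30; LS_Task 6 = 30−12 = 18
LF_Task 5 = LS_Task 8 = 26; LS_Task 5 = 26−13 = 13
LF_Task 4 = LS_Task 9 = 30; LS_Task 4 = 30−9 = 21
LF_Task 3 = LS_Task 9 = 30; LS_Task 3 = 30−9 = 21
LF_Task 2 = min(LS_Task 3=21, LS_Task 5=13, LS_Task 6=18) = 13; LS_Task 2 = 13−13 = 0
LF_Task 1 = min(LS_Task 4=21, LS_Task 6=18, LS_Task 7=19, LS_Task 8=26) = 18; LS_Task 1 = 18−6 = 12
Slack_Task 7 = LS_Task 7 − ES_Task 7 = 19 − 6 = 13

13 hours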